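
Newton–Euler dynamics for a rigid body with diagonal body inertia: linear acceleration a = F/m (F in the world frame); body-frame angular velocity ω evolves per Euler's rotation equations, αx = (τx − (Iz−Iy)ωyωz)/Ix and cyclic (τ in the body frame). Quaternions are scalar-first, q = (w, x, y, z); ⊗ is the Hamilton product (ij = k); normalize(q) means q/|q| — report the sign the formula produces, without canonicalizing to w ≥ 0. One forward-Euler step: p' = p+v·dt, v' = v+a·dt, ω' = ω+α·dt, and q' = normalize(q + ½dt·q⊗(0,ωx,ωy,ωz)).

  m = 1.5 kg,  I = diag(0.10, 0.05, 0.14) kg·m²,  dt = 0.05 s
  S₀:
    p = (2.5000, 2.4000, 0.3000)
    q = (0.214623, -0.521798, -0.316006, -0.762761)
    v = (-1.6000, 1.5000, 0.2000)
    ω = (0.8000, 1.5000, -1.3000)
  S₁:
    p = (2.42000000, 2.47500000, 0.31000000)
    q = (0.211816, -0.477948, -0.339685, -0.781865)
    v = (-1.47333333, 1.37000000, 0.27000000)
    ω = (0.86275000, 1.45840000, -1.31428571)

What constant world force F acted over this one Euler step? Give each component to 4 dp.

F = (3.8000, -3.9000, 2.1000)

v₁ − v₀ = (0.12666667, -0.13000000, 0.07000000)
F = m·Δv/dt = (3.8000, -3.9000, 2.1000)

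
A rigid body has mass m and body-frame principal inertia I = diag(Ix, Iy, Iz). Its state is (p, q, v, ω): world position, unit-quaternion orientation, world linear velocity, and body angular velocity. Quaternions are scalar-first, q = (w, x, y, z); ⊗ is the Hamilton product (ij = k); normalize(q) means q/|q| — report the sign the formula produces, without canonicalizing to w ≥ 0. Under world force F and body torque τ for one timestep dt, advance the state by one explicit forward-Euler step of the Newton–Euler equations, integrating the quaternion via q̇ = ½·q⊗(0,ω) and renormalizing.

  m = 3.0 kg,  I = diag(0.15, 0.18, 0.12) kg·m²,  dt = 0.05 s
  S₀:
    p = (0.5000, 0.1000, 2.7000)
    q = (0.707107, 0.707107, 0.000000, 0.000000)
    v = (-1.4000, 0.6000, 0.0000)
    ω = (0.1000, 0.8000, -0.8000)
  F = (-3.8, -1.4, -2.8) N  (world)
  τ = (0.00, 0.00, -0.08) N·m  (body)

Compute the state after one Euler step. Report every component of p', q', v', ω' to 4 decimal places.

p' = (0.4300, 0.1300, 2.7000)
q' = (0.7051, 0.7086, 0.0283, 0.0000)
v' = (-1.4633, 0.5767, -0.0467)
ω' = (0.0872, 0.8007, -0.8343)

(τ − ω×Iω)/I = (-0.2560, 0.0133, -0.6867)
ω + α·dt = (0.0872, 0.8007, -0.8343)
q⊗(0,ω) = (-0.0707107, 0.0707107, 1.1313712, 0.0000000)
updated quaternion q' = (0.7051, 0.7086, 0.0283, 0.0000)
linear accel F/m = (-1.2667, -0.4667, -0.9333)
new position p' = (0.4300, 0.1300, 2.7000)
new velocity v' = (-1.4633, 0.5767, -0.0467)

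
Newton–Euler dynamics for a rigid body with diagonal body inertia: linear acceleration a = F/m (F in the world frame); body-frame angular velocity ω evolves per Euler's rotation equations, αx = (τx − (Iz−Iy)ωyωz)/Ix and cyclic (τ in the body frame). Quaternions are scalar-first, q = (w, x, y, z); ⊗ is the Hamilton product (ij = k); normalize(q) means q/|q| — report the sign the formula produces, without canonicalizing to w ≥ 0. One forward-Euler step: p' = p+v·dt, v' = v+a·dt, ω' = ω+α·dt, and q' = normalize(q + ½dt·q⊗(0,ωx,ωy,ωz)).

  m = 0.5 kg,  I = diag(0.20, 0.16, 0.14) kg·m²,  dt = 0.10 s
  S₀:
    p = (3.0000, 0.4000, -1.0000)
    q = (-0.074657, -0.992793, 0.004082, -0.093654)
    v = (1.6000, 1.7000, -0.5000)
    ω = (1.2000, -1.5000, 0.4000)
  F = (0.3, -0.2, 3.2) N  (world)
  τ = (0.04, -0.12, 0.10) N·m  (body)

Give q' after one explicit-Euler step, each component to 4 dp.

q' = (-0.0128, -0.9994, 0.0238, -0.0208)

q⊗(0,ω) = (1.2349362, -0.2284366, 0.3967179, 1.4544283)
updated quaternion q' = (-0.0128, -0.9994, 0.0238, -0.0208)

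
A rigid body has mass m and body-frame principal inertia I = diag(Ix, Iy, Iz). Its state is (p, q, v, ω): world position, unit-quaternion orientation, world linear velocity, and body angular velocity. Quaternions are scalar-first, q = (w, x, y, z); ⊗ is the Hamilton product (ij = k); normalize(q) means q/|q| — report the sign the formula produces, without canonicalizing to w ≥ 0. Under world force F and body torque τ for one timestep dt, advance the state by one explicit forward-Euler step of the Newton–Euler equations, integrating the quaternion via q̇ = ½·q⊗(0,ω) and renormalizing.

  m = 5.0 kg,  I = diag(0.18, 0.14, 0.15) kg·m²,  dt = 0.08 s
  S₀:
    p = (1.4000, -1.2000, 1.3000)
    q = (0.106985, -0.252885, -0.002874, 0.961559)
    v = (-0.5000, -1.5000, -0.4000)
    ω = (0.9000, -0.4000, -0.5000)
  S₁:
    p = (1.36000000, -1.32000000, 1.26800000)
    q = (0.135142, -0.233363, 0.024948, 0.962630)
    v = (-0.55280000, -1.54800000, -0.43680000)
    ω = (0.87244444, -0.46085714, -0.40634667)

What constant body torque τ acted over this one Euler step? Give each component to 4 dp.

Δω = ω₁−ω₀ = (-0.02755556, -0.06085714, 0.09365333)
gyro term ω₀×Iω₀ = (0.0020, -0.0135, 0.0144)
τ = I·(Δω/dt) + ω₀×(Iω₀) = (-0.0600, -0.1200, 0.1900)

τ = (-0.0600, -0.1200, 0.1900)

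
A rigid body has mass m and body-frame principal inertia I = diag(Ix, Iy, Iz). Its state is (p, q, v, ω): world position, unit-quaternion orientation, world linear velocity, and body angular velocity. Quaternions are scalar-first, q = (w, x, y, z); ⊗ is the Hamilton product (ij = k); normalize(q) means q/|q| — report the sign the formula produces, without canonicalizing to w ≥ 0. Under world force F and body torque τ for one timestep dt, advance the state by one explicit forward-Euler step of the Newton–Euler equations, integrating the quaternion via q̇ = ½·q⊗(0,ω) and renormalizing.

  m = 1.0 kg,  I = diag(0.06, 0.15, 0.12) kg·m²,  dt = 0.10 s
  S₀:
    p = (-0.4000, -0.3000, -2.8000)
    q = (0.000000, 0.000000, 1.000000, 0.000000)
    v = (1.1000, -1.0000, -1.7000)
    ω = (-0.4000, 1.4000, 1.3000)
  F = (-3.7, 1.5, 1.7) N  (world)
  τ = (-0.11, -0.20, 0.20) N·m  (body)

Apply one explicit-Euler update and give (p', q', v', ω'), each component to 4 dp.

linear accel F/m = (-3.7000, 1.5000, 1.7000)
p + v·dt = (-0.2900, -0.4000, -2.9700)
v + (F/m)dt = (0.7300, -0.8500, -1.5300)
gyro term ω×Iω = (-0.0546, 0.0312, -0.0504)
α = I⁻¹(τ − ω×Iω) = (-0.9233, -1.5413, 2.0867)
ω + α·dt = (-0.4923, 1.2459, 1.5087)
Hamilton product q⊗(0,ω) = (-1.4000000, 1.3000000, 0.0000000, 0.4000000)
q' = normalize(q + ½dt·q⊗(0,ω)) = (-0.0697, 0.0647, 0.9953, 0.0199)

p' = (-0.2900, -0.4000, -2.9700)
q' = (-0.0697, 0.0647, 0.9953, 0.0199)
v' = (0.7300, -0.8500, -1.5300)
ω' = (-0.4923, 1.2459, 1.5087)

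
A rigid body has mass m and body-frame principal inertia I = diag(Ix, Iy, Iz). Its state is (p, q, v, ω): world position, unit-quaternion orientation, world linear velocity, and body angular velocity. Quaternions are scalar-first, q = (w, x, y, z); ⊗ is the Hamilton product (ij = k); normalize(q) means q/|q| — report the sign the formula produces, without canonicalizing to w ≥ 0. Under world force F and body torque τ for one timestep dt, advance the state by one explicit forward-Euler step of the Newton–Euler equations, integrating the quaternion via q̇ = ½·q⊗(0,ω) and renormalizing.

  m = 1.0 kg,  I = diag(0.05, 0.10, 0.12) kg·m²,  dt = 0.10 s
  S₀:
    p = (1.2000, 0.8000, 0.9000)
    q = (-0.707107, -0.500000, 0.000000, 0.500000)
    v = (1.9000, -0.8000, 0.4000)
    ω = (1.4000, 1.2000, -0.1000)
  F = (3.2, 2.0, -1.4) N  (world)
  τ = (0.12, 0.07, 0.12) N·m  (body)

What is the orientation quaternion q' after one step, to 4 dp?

Hamilton product q⊗(0,ω) = (0.7500000, -1.5899498, -0.1985284, -0.5292893)
updated quaternion q' = (-0.6668, -0.5770, -0.0099, 0.4715)

q' = (-0.6668, -0.5770, -0.0099, 0.4715)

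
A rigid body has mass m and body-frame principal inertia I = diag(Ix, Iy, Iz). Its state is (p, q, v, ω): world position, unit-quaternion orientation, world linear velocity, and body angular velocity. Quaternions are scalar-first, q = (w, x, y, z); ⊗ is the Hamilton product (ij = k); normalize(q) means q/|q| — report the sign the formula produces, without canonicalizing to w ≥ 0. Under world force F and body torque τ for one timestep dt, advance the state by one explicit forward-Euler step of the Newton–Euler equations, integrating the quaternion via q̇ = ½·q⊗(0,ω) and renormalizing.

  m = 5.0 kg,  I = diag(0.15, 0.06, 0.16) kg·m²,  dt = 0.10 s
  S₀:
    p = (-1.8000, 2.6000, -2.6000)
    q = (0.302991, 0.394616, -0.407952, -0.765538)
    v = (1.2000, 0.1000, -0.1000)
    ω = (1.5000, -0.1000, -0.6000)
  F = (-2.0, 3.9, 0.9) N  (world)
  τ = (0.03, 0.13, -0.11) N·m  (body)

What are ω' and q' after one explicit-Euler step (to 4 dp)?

angular accel α = (0.1600, 2.0167, -0.7719)
new body rate ω' = (1.5160, 0.1017, -0.6772)
q⊗(0,ω) = (-1.0920420, 0.6227039, -0.9418365, 0.3906718)
updated quaternion q' = (0.2476, 0.4244, -0.4536, -0.7436)

ω' = (1.5160, 0.1017, -0.6772)
q' = (0.2476, 0.4244, -0.4536, -0.7436)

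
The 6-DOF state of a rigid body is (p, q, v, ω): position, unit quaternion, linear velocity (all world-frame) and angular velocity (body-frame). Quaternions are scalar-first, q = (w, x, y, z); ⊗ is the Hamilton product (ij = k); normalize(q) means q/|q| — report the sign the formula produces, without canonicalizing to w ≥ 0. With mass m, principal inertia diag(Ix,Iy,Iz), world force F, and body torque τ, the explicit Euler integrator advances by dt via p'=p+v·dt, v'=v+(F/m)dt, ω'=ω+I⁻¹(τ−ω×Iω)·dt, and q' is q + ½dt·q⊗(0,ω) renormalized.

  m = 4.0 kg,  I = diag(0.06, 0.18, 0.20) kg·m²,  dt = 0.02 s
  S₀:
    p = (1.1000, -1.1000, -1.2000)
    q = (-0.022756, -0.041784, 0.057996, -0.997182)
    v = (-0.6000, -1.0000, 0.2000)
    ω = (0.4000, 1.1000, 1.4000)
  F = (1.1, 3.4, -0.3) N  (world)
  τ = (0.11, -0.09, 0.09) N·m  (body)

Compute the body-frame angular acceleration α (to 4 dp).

gyro term ω×Iω = (0.0308, -0.0784, 0.0528)
(τ − ω×Iω)/I = (1.3200, -0.0644, 0.1860)

α = (1.3200, -0.0644, 0.1860)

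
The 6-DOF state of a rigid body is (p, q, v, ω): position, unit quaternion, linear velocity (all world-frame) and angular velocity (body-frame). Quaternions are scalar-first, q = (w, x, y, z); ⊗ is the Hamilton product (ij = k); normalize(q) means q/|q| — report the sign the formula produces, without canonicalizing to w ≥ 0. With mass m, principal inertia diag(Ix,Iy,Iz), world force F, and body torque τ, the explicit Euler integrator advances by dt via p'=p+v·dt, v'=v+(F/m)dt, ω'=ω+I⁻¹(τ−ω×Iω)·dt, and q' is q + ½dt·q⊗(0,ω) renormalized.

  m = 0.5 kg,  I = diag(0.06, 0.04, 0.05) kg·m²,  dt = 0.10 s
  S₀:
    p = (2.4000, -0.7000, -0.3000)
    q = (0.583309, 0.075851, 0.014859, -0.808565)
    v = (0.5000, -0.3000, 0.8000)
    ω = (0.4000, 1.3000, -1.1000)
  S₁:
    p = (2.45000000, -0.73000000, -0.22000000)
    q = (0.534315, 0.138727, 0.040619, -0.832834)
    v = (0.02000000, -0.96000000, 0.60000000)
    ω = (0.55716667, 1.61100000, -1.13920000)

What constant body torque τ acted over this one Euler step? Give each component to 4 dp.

τ = (0.0800, 0.1200, -0.0300)

Δω = ω₁−ω₀ = (0.15716667, 0.31100000, -0.03920000)
ω₀×(Iω₀) = (-0.0143, -0.0044, -0.0104)
applied torque τ = (0.0800, 0.1200, -0.0300)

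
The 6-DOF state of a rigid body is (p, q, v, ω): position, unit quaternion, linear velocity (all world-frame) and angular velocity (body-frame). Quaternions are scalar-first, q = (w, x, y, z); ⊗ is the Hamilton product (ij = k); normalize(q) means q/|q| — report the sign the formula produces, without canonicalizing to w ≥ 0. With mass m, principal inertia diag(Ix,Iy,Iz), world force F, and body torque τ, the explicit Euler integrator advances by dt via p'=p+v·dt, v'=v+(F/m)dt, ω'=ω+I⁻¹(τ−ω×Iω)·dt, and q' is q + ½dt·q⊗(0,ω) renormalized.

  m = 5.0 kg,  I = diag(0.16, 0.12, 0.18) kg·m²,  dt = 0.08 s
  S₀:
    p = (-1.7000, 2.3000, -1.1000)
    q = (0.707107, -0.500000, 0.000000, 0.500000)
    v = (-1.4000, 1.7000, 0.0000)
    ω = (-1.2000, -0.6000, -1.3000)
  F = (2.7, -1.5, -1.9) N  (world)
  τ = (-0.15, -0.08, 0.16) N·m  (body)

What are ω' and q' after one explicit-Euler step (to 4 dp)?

precession coupling ω×(Iω) = (0.0468, -0.0312, -0.0288)
(τ − ω×Iω)/I = (-1.2300, -0.4067, 1.0489)
new body rate ω' = (-1.2984, -0.6325, -1.2161)
Hamilton product q⊗(0,ω) = (0.0500000, -0.5485284, -1.6742642, -0.6192391)
q' = normalize(q + ½dt·q⊗(0,ω)) = (0.7071, -0.5205, -0.0668, 0.4739)

ω' = (-1.2984, -0.6325, -1.2161)
q' = (0.7071, -0.5205, -0.0668, 0.4739)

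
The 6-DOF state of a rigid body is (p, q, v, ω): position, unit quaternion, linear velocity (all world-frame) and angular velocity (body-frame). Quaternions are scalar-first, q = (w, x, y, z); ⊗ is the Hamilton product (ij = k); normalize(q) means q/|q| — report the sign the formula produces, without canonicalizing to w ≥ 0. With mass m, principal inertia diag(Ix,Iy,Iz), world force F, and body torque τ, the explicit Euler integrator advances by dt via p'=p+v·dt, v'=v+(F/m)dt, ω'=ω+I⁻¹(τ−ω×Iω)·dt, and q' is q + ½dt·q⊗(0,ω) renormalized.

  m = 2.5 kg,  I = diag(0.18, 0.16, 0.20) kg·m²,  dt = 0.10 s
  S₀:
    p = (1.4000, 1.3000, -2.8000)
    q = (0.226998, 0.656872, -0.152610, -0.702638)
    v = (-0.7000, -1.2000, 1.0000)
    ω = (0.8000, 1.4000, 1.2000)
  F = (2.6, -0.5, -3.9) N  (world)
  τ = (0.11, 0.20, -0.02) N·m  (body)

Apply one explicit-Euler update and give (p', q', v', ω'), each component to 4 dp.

p' = (1.3300, 1.1800, -2.7000)
q' = (0.2523, 0.7024, -0.2032, -0.6337)
v' = (-0.5960, -1.2200, 0.8440)
ω' = (0.8238, 1.5370, 1.2012)

new position p' = (1.3300, 1.1800, -2.7000)
new velocity v' = (-0.5960, -1.2200, 0.8440)
gyro term ω×Iω = (0.0672, -0.0192, -0.0224)
α = I⁻¹(τ − ω×Iω) = (0.2378, 1.3700, 0.0120)
ω' = ω + α·dt = (0.8238, 1.5370, 1.2012)
Hamilton product q⊗(0,ω) = (0.5313220, 0.9821596, -1.0325596, 1.3141064)
q' = normalize(q + ½dt·q⊗(0,ω)) = (0.2523, 0.7024, -0.2032, -0.6337)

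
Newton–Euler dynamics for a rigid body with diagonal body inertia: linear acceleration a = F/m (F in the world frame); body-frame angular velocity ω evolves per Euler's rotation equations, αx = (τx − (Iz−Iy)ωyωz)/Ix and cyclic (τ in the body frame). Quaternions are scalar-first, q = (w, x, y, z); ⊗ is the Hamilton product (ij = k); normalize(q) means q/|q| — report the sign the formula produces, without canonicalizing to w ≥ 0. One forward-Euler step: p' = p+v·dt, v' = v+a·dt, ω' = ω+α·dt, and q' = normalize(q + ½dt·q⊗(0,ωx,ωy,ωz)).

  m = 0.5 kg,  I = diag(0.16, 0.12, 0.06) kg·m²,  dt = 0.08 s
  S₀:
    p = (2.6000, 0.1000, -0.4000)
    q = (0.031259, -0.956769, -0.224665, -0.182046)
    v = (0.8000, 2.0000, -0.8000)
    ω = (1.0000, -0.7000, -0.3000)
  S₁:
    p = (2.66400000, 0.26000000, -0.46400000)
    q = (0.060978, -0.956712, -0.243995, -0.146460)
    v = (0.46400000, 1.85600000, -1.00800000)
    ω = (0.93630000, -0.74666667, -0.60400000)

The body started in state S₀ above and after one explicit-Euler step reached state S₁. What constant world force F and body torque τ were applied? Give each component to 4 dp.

v₁ − v₀ = (-0.33600000, -0.14400000, -0.20800000)
applied force F = (-2.1000, -0.9000, -1.3000)
ω₁ − ω₀ = (-0.06370000, -0.04666667, -0.30400000)
precession coupling = (-0.0126, -0.0300, 0.0280)
I·α + gyro = (-0.1400, -0.1000, -0.2000)

F = (-2.1000, -0.9000, -1.3000)
τ = (-0.1400, -0.1000, -0.2000)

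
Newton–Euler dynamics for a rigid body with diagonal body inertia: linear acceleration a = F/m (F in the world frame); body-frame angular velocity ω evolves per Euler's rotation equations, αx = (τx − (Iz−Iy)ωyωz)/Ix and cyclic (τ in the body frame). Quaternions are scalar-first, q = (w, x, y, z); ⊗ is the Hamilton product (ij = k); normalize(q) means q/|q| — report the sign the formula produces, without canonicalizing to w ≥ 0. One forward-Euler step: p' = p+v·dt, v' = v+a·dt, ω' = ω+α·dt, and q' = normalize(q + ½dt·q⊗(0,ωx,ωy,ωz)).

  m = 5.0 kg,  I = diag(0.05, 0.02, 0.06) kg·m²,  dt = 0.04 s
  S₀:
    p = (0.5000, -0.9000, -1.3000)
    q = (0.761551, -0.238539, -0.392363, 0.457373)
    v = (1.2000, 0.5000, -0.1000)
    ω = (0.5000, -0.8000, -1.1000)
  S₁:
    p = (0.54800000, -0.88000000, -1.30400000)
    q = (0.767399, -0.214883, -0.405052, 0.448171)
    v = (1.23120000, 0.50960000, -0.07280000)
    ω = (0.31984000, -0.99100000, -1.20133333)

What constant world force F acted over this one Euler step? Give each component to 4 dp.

F = (3.9000, 1.2000, 3.4000)

velocity change Δv = (0.03120000, 0.00960000, 0.02720000)
F = m·Δv/dt = (3.9000, 1.2000, 3.4000)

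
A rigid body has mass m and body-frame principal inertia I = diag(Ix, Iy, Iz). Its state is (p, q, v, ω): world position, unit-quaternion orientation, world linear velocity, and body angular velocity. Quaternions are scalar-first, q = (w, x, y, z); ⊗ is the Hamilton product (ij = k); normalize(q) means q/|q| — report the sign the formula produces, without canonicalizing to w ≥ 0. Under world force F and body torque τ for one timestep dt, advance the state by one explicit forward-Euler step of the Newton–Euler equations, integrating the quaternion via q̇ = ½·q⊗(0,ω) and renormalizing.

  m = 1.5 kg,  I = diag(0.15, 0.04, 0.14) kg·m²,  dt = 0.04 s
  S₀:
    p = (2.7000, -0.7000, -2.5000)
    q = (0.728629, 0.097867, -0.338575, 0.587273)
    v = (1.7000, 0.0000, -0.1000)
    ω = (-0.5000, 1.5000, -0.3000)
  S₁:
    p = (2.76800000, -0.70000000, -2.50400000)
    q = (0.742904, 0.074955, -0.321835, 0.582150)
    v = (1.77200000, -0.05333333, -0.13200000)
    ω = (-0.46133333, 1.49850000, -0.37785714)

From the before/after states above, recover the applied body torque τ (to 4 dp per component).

Δω = ω₁−ω₀ = (0.03866667, -0.00150000, -0.07785714)
applied torque τ = (0.1000, 0.0000, -0.1900)

τ = (0.1000, 0.0000, -0.1900)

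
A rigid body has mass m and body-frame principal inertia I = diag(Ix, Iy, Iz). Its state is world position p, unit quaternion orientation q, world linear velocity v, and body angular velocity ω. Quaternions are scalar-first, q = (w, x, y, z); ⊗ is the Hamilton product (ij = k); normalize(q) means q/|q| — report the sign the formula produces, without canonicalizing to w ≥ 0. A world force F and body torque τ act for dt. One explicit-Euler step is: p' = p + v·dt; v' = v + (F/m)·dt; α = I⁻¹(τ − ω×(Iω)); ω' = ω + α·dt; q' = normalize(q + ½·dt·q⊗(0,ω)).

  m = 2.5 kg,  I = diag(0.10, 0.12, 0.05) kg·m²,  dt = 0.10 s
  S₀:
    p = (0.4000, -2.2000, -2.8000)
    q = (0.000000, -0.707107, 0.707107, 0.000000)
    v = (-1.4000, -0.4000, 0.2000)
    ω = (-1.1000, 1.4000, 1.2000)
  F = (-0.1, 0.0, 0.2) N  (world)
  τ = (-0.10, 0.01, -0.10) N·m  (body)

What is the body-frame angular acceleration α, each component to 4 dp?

α = (0.1760, 0.6333, -1.3840)

precession coupling ω×(Iω) = (-0.1176, -0.0660, -0.0308)
α = I⁻¹(τ − ω×Iω) = (0.1760, 0.6333, -1.3840)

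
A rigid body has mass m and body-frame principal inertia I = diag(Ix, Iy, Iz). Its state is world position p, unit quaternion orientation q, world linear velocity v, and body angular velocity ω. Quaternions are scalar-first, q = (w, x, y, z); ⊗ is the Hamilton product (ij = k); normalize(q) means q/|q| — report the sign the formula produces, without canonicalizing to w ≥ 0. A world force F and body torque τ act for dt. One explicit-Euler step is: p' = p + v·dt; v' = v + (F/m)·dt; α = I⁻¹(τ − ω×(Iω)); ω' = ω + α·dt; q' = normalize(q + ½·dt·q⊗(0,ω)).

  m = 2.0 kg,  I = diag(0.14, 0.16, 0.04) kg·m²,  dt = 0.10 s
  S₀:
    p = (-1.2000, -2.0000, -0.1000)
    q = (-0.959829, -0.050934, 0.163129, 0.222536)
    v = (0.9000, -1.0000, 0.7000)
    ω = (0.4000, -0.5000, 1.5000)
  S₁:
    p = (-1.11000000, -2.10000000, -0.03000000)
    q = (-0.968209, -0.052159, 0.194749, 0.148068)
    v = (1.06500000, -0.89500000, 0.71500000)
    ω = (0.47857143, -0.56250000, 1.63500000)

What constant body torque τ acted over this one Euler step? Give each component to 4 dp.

rate change Δω = (0.07857143, -0.06250000, 0.13500000)
precession coupling = (0.0900, 0.0600, -0.0040)
τ = I·(Δω/dt) + ω₀×(Iω₀) = (0.2000, -0.0400, 0.0500)

τ = (0.2000, -0.0400, 0.0500)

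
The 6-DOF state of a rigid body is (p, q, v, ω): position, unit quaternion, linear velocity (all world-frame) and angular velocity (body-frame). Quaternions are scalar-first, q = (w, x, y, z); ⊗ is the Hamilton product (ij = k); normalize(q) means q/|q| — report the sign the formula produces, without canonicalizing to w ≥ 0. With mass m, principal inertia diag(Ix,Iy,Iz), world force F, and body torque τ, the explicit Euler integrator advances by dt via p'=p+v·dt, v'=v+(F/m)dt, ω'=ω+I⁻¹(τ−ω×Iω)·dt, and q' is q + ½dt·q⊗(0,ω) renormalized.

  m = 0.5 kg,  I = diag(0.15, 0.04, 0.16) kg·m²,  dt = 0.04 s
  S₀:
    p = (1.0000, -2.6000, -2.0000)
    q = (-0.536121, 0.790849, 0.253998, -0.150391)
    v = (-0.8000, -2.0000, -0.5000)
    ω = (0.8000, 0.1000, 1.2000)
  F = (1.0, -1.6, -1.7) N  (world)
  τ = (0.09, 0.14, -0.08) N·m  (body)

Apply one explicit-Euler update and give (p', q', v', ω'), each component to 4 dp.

p' = p + v·dt = (0.9680, -2.6800, -2.0200)
new velocity v' = (-0.7200, -2.1280, -0.6360)
ω×(Iω) gyroscopic = (0.0144, -0.0096, -0.0088)
α = I⁻¹(τ − ω×Iω) = (0.5040, 3.7400, -0.4450)
new body rate ω' = (0.8202, 0.2496, 1.1822)
Hamilton product q⊗(0,ω) = (-0.4776098, -0.1090601, -1.1229437, -0.7674587)
updated quaternion q' = (-0.5454, 0.7883, 0.2314, -0.1657)

p' = (0.9680, -2.6800, -2.0200)
q' = (-0.5454, 0.7883, 0.2314, -0.1657)
v' = (-0.7200, -2.1280, -0.6360)
ω' = (0.8202, 0.2496, 1.1822)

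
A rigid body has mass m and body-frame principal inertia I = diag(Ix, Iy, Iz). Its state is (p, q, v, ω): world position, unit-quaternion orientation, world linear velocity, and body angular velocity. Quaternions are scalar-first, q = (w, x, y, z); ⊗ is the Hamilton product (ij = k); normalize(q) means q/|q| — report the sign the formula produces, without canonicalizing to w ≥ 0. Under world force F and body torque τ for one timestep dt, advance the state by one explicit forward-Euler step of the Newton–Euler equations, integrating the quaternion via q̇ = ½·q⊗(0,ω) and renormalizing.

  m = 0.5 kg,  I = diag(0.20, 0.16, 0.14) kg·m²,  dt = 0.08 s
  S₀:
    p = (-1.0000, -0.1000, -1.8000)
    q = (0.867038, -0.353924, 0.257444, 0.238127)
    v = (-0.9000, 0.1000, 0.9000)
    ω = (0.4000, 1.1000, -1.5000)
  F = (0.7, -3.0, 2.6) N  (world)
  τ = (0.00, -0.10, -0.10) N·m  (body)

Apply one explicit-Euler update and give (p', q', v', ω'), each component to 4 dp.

p' = (-1.0720, -0.0920, -1.7280)
q' = (0.8731, -0.3649, 0.2774, 0.1659)
v' = (-0.7880, -0.3800, 1.3160)
ω' = (0.3868, 1.0680, -1.5471)

a = F/m = (1.4000, -6.0000, 5.2000)
new position p' = (-1.0720, -0.0920, -1.7280)
v + (F/m)dt = (-0.7880, -0.3800, 1.3160)
angular accel α = (-0.1650, -0.4000, -0.5886)
ω + α·dt = (0.3868, 1.0680, -1.5471)
2q̇ = q⊗(0,ω) = (0.2155717, -0.3012905, 0.5181066, -1.7928510)
updated quaternion q' = (0.8731, -0.3649, 0.2774, 0.1659)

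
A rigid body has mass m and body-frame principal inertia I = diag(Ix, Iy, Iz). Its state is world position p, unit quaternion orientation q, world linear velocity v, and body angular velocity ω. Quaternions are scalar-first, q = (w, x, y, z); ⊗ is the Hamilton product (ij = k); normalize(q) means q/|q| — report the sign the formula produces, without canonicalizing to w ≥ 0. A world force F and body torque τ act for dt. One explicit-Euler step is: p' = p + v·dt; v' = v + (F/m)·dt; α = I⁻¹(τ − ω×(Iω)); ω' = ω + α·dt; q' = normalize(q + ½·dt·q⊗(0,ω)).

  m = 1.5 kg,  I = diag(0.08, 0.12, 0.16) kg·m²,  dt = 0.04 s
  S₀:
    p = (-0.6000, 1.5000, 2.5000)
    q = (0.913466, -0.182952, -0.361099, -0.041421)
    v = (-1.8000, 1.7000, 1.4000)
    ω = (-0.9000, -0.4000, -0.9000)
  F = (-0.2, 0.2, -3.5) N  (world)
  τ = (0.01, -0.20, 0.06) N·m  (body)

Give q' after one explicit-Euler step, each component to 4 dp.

q⊗(0,ω) = (-0.3463753, -0.5136987, -0.4927643, -1.0739277)
updated quaternion q' = (0.9062, -0.1932, -0.3708, -0.0629)

q' = (0.9062, -0.1932, -0.3708, -0.0629)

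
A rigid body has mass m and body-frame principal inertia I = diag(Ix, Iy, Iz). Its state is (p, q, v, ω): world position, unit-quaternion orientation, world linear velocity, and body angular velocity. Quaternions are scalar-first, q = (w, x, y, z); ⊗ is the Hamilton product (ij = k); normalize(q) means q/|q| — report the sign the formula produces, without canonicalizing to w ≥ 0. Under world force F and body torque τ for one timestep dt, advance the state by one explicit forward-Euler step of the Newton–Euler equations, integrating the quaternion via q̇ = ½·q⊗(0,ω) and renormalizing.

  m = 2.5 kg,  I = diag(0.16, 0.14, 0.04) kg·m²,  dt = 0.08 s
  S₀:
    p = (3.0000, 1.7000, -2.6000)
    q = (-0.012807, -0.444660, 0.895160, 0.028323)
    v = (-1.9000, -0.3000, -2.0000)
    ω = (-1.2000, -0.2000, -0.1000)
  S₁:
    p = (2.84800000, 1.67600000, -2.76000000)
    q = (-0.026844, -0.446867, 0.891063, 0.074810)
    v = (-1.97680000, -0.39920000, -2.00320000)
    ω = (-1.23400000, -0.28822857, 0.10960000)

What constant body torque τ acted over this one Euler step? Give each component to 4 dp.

Δω = ω₁−ω₀ = (-0.03400000, -0.08822857, 0.20960000)
gyro term ω₀×Iω₀ = (-0.0020, 0.0144, -0.0048)
τ = I·(Δω/dt) + ω₀×(Iω₀) = (-0.0700, -0.1400, 0.1000)

τ = (-0.0700, -0.1400, 0.1000)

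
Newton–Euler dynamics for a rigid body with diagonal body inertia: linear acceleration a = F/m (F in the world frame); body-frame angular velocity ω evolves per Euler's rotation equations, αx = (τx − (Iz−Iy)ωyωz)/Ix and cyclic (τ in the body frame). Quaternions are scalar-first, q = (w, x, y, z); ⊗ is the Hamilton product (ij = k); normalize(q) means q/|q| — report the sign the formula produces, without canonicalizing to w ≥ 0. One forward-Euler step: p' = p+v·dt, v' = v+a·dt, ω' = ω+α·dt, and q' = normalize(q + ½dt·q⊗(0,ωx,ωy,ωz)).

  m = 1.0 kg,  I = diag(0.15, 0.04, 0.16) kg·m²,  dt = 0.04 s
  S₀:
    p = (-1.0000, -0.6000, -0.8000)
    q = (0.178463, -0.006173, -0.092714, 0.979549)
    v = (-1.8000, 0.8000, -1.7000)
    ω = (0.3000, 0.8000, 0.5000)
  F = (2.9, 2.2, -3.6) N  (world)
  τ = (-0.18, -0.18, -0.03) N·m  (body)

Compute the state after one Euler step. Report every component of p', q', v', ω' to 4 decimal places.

new position p' = (-1.0720, -0.5680, -0.8680)
new velocity v' = (-1.6840, 0.8880, -1.8440)
ω×(Iω) gyroscopic = (0.0480, -0.0015, -0.0264)
(τ − ω×Iω)/I = (-1.5200, -4.4625, -0.0225)
new body rate ω' = (0.2392, 0.6215, 0.4991)
2q̇ = q⊗(0,ω) = (-0.4137514, -0.7764573, 0.4397216, 0.1121073)
q + ½dt·q⊗(0,ω), renormalized = (0.1702, -0.0217, -0.0839, 0.9816)

p' = (-1.0720, -0.5680, -0.8680)
q' = (0.1702, -0.0217, -0.0839, 0.9816)
v' = (-1.6840, 0.8880, -1.8440)
ω' = (0.2392, 0.6215, 0.4991)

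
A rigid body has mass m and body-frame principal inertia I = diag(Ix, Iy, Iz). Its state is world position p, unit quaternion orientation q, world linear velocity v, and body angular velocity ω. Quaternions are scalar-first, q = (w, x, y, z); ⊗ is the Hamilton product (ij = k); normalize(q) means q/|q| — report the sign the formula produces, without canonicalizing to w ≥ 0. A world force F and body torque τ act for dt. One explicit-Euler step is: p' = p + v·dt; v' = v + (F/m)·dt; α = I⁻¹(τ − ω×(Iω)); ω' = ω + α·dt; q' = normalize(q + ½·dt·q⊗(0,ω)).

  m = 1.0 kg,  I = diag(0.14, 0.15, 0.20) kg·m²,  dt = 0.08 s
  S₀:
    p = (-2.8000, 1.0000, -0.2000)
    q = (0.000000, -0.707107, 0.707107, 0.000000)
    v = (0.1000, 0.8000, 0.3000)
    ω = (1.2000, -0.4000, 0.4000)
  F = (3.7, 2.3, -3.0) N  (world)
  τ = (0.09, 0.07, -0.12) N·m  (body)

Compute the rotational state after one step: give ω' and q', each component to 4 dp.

(τ − ω×Iω)/I = (0.7000, 0.6587, -0.5760)
ω' = ω + α·dt = (1.2560, -0.3473, 0.3539)
Hamilton product q⊗(0,ω) = (1.1313712, 0.2828428, 0.2828428, -0.5656856)
updated quaternion q' = (0.0452, -0.6948, 0.7174, -0.0226)

ω' = (1.2560, -0.3473, 0.3539)
q' = (0.0452, -0.6948, 0.7174, -0.0226)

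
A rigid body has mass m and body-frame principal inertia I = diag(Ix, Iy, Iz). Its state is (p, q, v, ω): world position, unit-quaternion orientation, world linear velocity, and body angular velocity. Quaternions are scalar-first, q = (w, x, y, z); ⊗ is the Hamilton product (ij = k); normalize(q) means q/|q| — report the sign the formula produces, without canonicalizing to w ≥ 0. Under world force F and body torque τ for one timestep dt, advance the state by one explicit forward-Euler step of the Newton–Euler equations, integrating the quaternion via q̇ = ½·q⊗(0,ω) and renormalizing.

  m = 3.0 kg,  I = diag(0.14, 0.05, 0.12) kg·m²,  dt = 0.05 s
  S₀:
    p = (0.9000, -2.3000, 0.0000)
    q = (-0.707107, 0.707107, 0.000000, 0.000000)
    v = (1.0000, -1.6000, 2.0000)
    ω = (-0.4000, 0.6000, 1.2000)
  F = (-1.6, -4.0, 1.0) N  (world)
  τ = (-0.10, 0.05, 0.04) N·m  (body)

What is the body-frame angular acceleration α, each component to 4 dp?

α = (-1.0743, 1.1920, 0.1533)

gyro term ω×Iω = (0.0504, -0.0096, 0.0216)
α = I⁻¹(τ − ω×Iω) = (-1.0743, 1.1920, 0.1533)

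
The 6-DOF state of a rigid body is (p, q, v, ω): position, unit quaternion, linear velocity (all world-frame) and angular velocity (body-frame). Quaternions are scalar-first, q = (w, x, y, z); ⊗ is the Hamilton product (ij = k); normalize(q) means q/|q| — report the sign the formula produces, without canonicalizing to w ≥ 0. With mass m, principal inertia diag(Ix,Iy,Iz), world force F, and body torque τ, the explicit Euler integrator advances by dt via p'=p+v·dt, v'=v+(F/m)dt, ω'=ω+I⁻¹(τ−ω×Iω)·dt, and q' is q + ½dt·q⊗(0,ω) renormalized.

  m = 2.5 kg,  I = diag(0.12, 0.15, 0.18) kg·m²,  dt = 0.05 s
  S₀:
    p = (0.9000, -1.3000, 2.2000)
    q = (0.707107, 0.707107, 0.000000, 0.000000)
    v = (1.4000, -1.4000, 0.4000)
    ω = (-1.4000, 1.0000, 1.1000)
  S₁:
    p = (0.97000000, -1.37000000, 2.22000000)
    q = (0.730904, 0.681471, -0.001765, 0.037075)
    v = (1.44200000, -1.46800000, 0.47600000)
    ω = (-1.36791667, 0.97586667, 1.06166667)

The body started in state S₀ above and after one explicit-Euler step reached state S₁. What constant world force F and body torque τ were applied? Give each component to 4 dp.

ω₁ − ω₀ = (0.03208333, -0.02413333, -0.03833333)
τ = I·(Δω/dt) + ω₀×(Iω₀) = (0.1100, 0.0200, -0.1800)
velocity change Δv = (0.04200000, -0.06800000, 0.07600000)
F = m·Δv/dt = (2.1000, -3.4000, 3.8000)

F = (2.1000, -3.4000, 3.8000)
τ = (0.1100, 0.0200, -0.1800)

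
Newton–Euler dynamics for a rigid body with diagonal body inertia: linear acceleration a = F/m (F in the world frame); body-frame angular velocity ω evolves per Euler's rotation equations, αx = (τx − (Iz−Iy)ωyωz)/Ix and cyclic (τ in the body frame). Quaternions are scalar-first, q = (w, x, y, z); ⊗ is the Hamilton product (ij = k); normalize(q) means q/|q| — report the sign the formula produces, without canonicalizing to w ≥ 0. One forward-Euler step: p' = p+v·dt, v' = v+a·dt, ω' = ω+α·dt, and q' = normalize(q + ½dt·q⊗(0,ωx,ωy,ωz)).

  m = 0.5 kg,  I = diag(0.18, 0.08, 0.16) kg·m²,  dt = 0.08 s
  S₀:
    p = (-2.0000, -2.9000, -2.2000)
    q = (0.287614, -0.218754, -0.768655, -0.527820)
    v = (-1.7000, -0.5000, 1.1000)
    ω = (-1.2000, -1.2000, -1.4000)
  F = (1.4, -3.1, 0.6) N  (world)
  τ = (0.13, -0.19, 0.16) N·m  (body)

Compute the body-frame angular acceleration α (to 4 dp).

precession coupling ω×(Iω) = (0.1344, 0.0336, -0.1440)
angular accel α = (-0.0244, -2.7950, 1.9000)

α = (-0.0244, -2.7950, 1.9000)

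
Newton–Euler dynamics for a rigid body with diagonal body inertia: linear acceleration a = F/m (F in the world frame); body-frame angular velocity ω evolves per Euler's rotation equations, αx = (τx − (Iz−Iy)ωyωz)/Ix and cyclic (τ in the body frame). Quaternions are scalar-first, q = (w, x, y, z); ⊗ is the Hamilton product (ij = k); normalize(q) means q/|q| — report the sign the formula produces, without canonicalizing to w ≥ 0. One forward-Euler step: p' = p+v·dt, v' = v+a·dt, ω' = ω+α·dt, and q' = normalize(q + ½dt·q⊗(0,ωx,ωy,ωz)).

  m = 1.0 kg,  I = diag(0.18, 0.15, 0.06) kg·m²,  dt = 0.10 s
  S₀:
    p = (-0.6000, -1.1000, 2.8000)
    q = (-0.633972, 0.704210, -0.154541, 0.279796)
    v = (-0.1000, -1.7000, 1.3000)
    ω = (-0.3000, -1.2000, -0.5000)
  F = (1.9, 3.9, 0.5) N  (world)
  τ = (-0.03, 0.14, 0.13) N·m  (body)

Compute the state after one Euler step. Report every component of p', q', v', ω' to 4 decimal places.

p' = (-0.6100, -1.2700, 2.9300)
q' = (-0.6243, 0.7327, -0.1029, 0.2505)
v' = (0.0900, -1.3100, 1.3500)
ω' = (-0.2867, -1.1187, -0.2653)

linear accel F/m = (1.9000, 3.9000, 0.5000)
p + v·dt = (-0.6100, -1.2700, 2.9300)
new velocity v' = (0.0900, -1.3100, 1.3500)
α = I⁻¹(τ − ω×Iω) = (0.1333, 0.8133, 2.3467)
new body rate ω' = (-0.2867, -1.1187, -0.2653)
2q̇ = q⊗(0,ω) = (0.1657118, 0.6032173, 1.0289326, -0.5744283)
q + ½dt·q⊗(0,ω), renormalized = (-0.6243, 0.7327, -0.1029, 0.2505)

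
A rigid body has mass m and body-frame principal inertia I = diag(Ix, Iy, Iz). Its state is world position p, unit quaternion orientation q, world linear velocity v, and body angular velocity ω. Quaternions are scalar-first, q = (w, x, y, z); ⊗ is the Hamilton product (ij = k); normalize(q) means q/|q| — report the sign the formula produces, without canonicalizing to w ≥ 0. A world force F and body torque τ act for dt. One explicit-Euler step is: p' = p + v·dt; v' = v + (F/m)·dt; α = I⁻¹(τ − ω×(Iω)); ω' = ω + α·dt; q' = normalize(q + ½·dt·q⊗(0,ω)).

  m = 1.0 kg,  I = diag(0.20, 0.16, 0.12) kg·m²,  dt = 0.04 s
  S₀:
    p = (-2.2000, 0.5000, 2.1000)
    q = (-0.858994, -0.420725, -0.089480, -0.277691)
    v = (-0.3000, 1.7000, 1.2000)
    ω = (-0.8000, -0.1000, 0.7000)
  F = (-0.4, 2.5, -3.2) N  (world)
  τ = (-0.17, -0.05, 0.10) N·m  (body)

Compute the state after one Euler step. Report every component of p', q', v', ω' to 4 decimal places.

new position p' = (-2.2120, 0.5680, 2.1480)
v + (F/m)dt = (-0.3160, 1.8000, 1.0720)
precession coupling ω×(Iω) = (0.0028, -0.0448, -0.0032)
angular accel α = (-0.8640, -0.0325, 0.8600)
ω + α·dt = (-0.8346, -0.1013, 0.7344)
Hamilton product q⊗(0,ω) = (-0.1511443, 0.5967901, 0.6025597, -0.6308073)
updated quaternion q' = (-0.8618, -0.4087, -0.0774, -0.2902)

p' = (-2.2120, 0.5680, 2.1480)
q' = (-0.8618, -0.4087, -0.0774, -0.2902)
v' = (-0.3160, 1.8000, 1.0720)
ω' = (-0.8346, -0.1013, 0.7344)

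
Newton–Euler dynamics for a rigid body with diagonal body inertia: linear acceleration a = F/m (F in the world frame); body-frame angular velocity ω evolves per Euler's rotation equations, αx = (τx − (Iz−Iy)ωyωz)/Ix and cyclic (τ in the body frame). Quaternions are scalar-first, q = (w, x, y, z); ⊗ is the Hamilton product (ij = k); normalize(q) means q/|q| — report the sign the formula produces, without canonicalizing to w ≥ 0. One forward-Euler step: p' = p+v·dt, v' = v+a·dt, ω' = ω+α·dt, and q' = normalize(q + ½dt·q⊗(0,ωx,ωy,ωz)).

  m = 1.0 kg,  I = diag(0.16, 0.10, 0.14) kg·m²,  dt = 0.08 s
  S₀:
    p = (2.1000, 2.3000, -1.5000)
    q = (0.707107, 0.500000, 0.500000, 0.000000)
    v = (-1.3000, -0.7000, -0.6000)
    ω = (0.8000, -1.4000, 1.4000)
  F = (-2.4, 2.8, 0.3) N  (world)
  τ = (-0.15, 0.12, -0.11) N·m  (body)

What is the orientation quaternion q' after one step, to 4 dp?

2q̇ = q⊗(0,ω) = (0.3000000, 1.2656856, -1.6899498, -0.1100502)
q' = normalize(q + ½dt·q⊗(0,ω)) = (0.7165, 0.5486, 0.4308, -0.0044)

q' = (0.7165, 0.5486, 0.4308, -0.0044)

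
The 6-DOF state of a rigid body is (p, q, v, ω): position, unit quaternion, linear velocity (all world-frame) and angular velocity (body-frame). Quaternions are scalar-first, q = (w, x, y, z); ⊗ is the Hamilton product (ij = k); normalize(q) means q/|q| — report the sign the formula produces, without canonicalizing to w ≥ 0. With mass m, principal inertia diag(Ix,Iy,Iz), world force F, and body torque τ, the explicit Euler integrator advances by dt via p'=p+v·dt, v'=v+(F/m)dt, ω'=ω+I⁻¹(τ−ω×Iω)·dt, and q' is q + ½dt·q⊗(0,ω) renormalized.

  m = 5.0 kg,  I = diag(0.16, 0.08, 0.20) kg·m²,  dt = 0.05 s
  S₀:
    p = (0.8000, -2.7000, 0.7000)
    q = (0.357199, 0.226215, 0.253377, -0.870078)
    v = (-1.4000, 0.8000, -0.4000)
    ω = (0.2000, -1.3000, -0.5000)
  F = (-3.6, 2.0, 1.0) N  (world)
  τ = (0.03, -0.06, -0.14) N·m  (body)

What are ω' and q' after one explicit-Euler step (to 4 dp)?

ω' = (0.1850, -1.3400, -0.5402)
q' = (0.3532, 0.1964, 0.2401, -0.8826)

angular accel α = (-0.3000, -0.8000, -0.8040)
ω + α·dt = (0.1850, -1.3400, -0.5402)
2q̇ = q⊗(0,ω) = (-0.1508919, -1.1863501, -0.5252668, -0.5233544)
updated quaternion q' = (0.3532, 0.1964, 0.2401, -0.8826)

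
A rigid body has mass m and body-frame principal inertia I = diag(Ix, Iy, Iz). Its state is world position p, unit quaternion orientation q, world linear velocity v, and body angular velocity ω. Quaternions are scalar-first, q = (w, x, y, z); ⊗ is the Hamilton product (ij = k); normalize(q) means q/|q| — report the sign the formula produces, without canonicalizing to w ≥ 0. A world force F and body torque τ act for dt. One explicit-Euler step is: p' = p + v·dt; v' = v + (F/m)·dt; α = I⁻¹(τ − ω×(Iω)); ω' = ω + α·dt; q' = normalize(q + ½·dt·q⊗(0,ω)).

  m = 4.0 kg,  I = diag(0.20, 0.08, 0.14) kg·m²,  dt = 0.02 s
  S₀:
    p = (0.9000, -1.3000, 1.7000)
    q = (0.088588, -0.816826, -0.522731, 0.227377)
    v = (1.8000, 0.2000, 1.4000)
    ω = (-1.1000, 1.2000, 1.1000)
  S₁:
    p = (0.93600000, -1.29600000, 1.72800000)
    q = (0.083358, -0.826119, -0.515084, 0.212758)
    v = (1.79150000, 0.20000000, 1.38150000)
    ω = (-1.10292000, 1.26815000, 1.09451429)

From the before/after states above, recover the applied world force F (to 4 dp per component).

v₁ − v₀ = (-0.00850000, 0.00000000, -0.01850000)
applied force F = (-1.7000, 0.0000, -3.7000)

F = (-1.7000, 0.0000, -3.7000)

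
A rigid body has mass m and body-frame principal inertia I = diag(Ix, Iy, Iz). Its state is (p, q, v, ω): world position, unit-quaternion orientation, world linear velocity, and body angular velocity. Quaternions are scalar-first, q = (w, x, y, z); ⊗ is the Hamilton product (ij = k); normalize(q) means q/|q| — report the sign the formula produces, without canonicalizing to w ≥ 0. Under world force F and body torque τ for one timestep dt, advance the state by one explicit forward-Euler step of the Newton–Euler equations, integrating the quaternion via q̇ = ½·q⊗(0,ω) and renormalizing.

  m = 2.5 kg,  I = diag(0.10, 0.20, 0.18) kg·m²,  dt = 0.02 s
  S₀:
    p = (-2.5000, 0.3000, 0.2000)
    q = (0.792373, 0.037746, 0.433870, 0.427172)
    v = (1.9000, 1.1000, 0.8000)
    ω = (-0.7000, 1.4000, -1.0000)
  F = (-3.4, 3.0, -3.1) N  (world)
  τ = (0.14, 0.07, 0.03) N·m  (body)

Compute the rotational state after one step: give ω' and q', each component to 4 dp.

ω' = (-0.6776, 1.4126, -0.9858)
q' = (0.7907, 0.0219, 0.4423, 0.4227)

angular accel α = (1.1200, 0.6300, 0.7111)
ω + α·dt = (-0.6776, 1.4126, -0.9858)
Hamilton product q⊗(0,ω) = (-0.1538238, -1.5865719, 0.8480478, -0.4358196)
q + ½dt·q⊗(0,ω), renormalized = (0.7907, 0.0219, 0.4423, 0.4227)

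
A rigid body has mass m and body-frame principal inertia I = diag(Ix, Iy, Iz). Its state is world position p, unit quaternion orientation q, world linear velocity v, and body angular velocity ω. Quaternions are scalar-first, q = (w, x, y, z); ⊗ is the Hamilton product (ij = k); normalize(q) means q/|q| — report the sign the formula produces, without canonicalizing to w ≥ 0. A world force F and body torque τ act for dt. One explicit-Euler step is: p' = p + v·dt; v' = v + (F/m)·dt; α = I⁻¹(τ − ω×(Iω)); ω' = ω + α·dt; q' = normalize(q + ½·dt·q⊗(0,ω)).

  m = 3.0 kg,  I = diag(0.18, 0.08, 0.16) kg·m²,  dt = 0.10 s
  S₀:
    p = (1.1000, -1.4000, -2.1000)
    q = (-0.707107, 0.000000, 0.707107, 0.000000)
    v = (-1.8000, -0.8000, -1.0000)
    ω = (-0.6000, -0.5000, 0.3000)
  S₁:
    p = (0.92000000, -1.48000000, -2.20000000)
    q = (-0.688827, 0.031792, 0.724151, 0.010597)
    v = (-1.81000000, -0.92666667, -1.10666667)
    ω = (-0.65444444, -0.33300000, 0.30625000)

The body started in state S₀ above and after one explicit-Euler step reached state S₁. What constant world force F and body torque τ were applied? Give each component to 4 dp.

F = (-0.3000, -3.8000, -3.2000)
τ = (-0.1100, 0.1300, -0.0200)

rate change Δω = (-0.05444444, 0.16700000, 0.00625000)
gyro term ω₀×Iω₀ = (-0.0120, -0.0036, -0.0300)
I·α + gyro = (-0.1100, 0.1300, -0.0200)
Δv = v₁−v₀ = (-0.01000000, -0.12666667, -0.10666667)
applied force F = (-0.3000, -3.8000, -3.2000)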